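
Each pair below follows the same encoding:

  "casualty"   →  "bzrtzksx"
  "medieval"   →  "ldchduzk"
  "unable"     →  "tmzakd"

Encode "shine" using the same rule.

Compare letters: c→b is +25, a→z is +25, s→r is +25 — a constant shift. It's a constant shift of +25 (ROT25).
Applying it to shine: s+25=r, h+25=g, i+25=h, n+25=m, e+25=d.

rghmd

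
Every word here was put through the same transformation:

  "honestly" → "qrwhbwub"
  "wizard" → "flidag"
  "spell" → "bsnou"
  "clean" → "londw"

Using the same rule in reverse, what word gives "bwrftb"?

A repeating key of period 2 is used — shifts +9, +3 over and over.
Undoing it on bwrftb: b−9=s, w−3=t, r−9=i, f−3=c, t−9=k, b−3=y.

sticky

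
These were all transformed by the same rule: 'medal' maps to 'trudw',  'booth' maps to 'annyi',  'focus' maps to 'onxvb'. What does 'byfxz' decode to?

stick

m(12)→t(19) and e(4)→r(17) fit y≡23x+3 (mod 26); the inverse of 23 mod 26 is 17. Each letter's alphabet position (a=0..z=25) is mapped through 23·x+3 mod 26 — an affine cipher.
Undoing it on byfxz: b(1)→17·(1−3)≡18=s; y(24)→17·(24−3)≡19=t; f(5)→17·(5−3)≡8=i; x(23)→17·(23−3)≡2=c; z(25)→17·(25−3)≡10=k (all mod 26).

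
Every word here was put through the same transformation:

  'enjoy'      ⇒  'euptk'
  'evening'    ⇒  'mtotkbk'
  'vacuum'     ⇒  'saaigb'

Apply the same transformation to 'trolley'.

ekrruxz

The output letters match the input read backwards, each shifted +6: enjoy reversed is yojne. Read the word backwards and shift each letter +6.
For trolley: reverse → yellort; then shift: y+6=e, e+6=k, l+6=r, l+6=r, o+6=u, r+6=x, t+6=z.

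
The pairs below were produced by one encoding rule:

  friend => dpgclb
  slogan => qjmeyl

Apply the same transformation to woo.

Compare letters: f→d is +24, r→p is +24, i→g is +24 — a constant shift. Each letter is shifted forward by 24 in the alphabet (a Caesar shift of +24).
For woo: w+24=u, o+24=m, o+24=m.

umm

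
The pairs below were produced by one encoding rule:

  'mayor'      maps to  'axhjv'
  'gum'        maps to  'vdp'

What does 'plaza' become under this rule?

The output letters match the input read backwards, each shifted +9: mayor reversed is royam. The word is reversed, then every letter is shifted forward by 9.
On plaza: reverse → azalp; then shift: a+9=j, z+9=i, a+9=j, l+9=u, p+9=y.

jijuy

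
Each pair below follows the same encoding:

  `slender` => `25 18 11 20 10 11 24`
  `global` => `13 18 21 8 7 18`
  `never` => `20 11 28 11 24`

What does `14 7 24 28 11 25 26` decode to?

harvest

s is letter #19 and maps to 25: an offset of 6. Each letter is replaced by its alphabet position (a=1..z=26) + 6.
Undoing it on 14 7 24 28 11 25 26: 14→(14−6)÷1=8=h, 7→(7−6)÷1=1=a, 24→(24−6)÷1=18=r, 28→(28−6)÷1=22=v, 11→(11−6)÷1=5=e, 25→(25−6)÷1=19=s, 26→(26−6)÷1=20=t.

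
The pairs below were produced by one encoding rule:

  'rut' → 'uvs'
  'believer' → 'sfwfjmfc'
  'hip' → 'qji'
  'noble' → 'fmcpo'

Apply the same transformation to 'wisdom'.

The output letters match the input read backwards, each shifted +1: rut reversed is tur. Two steps: reverse the string, then apply a Caesar shift of +1.
For wisdom: reverse → modsiw; then shift: m+1=n, o+1=p, d+1=e, s+1=t, i+1=j, w+1=x.

npetjx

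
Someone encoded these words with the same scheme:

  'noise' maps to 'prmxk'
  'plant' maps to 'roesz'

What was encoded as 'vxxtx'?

In noise: n→p is +2, o→r is +3, i→m is +4, s→x is +5 — the shift increases by 1 each position. The shift increases by 1 at each position, starting from +2: 2, 3, 4, ….
Decoding vxxtx: v−2=t, x−3=u, x−4=t, t−5=o, x−6=r.

tutor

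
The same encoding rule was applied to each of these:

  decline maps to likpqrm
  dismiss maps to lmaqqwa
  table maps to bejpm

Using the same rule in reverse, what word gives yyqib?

quiet

Shifts by position in decline: pos 0: d→l (+8), pos 1: e→i (+4), pos 2: c→k (+8), pos 3: l→p (+4) — repeating every 2. It's a Vigenère-style cipher with numeric key [8,4]: position i shifts by key[i mod 2].
Undoing it on yyqib: y−8=q, y−4=u, q−8=i, i−4=e, b−8=t.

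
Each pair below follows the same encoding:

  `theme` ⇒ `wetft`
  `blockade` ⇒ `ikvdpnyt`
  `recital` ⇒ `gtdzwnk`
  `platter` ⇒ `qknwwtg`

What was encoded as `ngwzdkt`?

t(19)→w(22) and h(7)→e(4) fit y≡21x+13 (mod 26); the inverse of 21 mod 26 is 5. Treating letters as 0–25, the rule is x ↦ 21x + 13 (mod 26).
Undoing it on ngwzdkt: n(13)→5·(13−13)≡0=a; g(6)→5·(6−13)≡17=r; w(22)→5·(22−13)≡19=t; z(25)→5·(25−13)≡8=i; d(3)→5·(3−13)≡2=c; k(10)→5·(10−13)≡11=l; t(19)→5·(19−13)≡4=e (all mod 26).

article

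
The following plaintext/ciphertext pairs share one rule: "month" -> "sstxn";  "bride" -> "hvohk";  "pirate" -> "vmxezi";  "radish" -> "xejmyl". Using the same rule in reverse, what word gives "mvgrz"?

grant

Shifts by position in month: pos 0: m→s (+6), pos 1: o→s (+4), pos 2: n→t (+6), pos 3: t→x (+4) — repeating every 2. The shifts repeat in a cycle of length 2: positions 0,1,… shift by +6, +4, then the pattern repeats.
Undoing it on mvgrz: m−6=g, v−4=r, g−6=a, r−4=n, z−6=t.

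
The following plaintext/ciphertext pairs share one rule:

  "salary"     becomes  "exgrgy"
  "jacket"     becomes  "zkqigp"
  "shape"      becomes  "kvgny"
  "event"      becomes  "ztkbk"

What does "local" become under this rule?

rgiur

Two steps: reverse the string, then apply a Caesar shift of +6.
On local: reverse → lacol; then shift: l+6=r, a+6=g, c+6=i, o+6=u, l+6=r.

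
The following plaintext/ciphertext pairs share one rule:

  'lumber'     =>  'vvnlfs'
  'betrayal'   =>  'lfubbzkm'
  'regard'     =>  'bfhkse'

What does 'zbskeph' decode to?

Shifts by position in lumber: pos 0: l→v (+10), pos 1: u→v (+1), pos 2: m→n (+1), pos 3: b→l (+10), pos 4: e→f (+1), pos 5: r→s (+1) — repeating every 3. A repeating key of period 3 is used — shifts +10, +1, +1 over and over.
Undoing it on zbskeph: z−10=p, b−1=a, s−1=r, k−10=a, e−1=d, p−1=o, h−10=x.

paradox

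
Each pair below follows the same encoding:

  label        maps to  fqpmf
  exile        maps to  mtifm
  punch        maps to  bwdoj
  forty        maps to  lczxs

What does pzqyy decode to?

brass

l(11)→f(5) and a(0)→q(16) fit y≡25x+16 (mod 26); the inverse of 25 mod 26 is 25. Treating letters as 0–25, the rule is x ↦ 25x + 16 (mod 26).
Undoing it on pzqyy: p(15)→25·(15−16)≡1=b; z(25)→25·(25−16)≡17=r; q(16)→25·(16−16)≡0=a; y(24)→25·(24−16)≡18=s; y(24)→25·(24−16)≡18=s (all mod 26).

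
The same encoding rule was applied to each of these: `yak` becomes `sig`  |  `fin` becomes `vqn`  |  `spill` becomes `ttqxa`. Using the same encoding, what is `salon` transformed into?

vwtia

The output letters match the input read backwards, each shifted +8: yak reversed is kay. Read the word backwards and shift each letter +8.
On salon: reverse → nolas; then shift: n+8=v, o+8=w, l+8=t, a+8=i, s+8=a.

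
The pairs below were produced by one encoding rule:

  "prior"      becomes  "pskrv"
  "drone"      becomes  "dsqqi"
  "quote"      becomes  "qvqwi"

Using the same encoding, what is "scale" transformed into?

sdcoi

In prior: p→p is +0, r→s is +1, i→k is +2, o→r is +3 — the shift increases by 1 each position. Each letter shifts forward by its position index (0, 1, 2, …) — the shift grows by one for each successive letter.
Applying it to scale: s+0=s, c+1=d, a+2=c, l+3=o, e+4=i.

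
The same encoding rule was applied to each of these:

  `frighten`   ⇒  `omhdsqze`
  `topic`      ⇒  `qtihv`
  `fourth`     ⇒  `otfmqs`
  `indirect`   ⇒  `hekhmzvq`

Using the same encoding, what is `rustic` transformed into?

mfbqhv

This is an affine cipher: with a=0,…,z=25, each position x becomes (15x+17) mod 26.
For rustic: r(17)→15·17+17≡12=m; u(20)→15·20+17≡5=f; s(18)→15·18+17≡1=b; t(19)→15·19+17≡16=q; i(8)→15·8+17≡7=h; c(2)→15·2+17≡21=v (all mod 26).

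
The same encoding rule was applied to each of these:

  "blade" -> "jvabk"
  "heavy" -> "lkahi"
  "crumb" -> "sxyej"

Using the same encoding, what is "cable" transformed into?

b(1)→j(9) and l(11)→v(21) fit y≡9x+0 (mod 26); the inverse of 9 mod 26 is 3. This is an affine cipher: with a=0,…,z=25, each position x becomes (9x+0) mod 26.
Applying it to cable: c(2)→9·2+0≡18=s; a(0)→9·0+0≡0=a; b(1)→9·1+0≡9=j; l(11)→9·11+0≡21=v; e(4)→9·4+0≡10=k (all mod 26).

sajvk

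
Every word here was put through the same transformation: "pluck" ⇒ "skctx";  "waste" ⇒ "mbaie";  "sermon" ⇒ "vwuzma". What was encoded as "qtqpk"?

The word is reversed, then every letter is shifted forward by 8.
Decoding qtqpk: shift back: q−8=i, t−8=l, q−8=i, p−8=h, k−8=c → ilihc; then reverse → chili.

chili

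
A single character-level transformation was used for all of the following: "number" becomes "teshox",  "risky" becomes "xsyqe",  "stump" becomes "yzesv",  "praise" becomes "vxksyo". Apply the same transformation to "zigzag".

The shift depends on letter class: consonant n→t is +6, but vowel u→e is +10. The rule splits by letter class: vowels +10, consonants +6.
For zigzag: z(cons)+6=f, i(vowel)+10=s, g(cons)+6=m, z(cons)+6=f, a(vowel)+10=k, g(cons)+6=m.

fsmfkm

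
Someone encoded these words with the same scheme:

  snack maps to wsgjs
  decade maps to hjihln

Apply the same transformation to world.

atxsl

In snack: s→w is +4, n→s is +5, a→g is +6, c→j is +7 — the shift increases by 1 each position. Each letter shifts forward by (position + 4), i.e. 4, 5, 6, … — the shift grows by one for each successive letter.
On world: w+4=a, o+5=t, r+6=x, l+7=s, d+8=l.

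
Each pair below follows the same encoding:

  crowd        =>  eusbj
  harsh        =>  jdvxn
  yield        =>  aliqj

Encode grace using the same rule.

iuehk

In crowd: c→e is +2, r→u is +3, o→s is +4, w→b is +5 — the shift increases by 1 each position. Letter i (0-indexed) is shifted by i+2, so successive shifts are 2, 3, 4, ….
Applying it to grace: g+2=i, r+3=u, a+4=e, c+5=h, e+6=k.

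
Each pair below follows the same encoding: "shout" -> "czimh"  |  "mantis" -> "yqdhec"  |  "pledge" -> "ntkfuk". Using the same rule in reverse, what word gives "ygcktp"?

This is an affine cipher: with a=0,…,z=25, each position x becomes (5x+16) mod 26.
Decoding ygcktp: y(24)→21·(24−16)≡12=m; g(6)→21·(6−16)≡24=y; c(2)→21·(2−16)≡18=s; k(10)→21·(10−16)≡4=e; t(19)→21·(19−16)≡11=l; p(15)→21·(15−16)≡5=f (all mod 26).

myself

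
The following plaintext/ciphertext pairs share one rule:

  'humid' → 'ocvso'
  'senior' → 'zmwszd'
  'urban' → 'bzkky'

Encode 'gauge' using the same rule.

In humid: h→o is +7, u→c is +8, m→v is +9, i→s is +10 — the shift increases by 1 each position. Letter i (0-indexed) is shifted by i+7, so successive shifts are 7, 8, 9, ….
On gauge: g+7=n, a+8=i, u+9=d, g+10=q, e+11=p.

nidqp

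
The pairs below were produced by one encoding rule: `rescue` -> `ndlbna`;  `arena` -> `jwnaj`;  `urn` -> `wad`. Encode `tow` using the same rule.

fxc

The output letters match the input read backwards, each shifted +9: rescue reversed is eucser. The word is reversed, then every letter is shifted forward by 9.
Applying it to tow: reverse → wot; then shift: w+9=f, o+9=x, t+9=c.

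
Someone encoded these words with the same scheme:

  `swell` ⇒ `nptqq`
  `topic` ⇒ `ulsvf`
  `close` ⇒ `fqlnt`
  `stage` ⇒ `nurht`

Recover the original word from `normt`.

s(18)→n(13) and w(22)→p(15) fit y≡7x+17 (mod 26); the inverse of 7 mod 26 is 15. This is an affine cipher: with a=0,…,z=25, each position x becomes (7x+17) mod 26.
Reversing it on normt: n(13)→15·(13−17)≡18=s; o(14)→15·(14−17)≡7=h; r(17)→15·(17−17)≡0=a; m(12)→15·(12−17)≡3=d; t(19)→15·(19−17)≡4=e (all mod 26).

shade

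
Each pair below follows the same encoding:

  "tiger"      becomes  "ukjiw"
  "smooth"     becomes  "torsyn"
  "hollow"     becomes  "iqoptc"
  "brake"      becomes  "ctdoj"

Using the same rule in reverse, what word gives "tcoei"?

salad

Letter i (0-indexed) is shifted by i+1, so successive shifts are 1, 2, 3, ….
Undoing it on tcoei: t−1=s, c−2=a, o−3=l, e−4=a, i−5=d.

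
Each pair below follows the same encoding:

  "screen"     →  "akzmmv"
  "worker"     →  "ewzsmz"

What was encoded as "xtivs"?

It's a constant shift of +8 (ROT8).
Decoding xtivs: x−8=p, t−8=l, i−8=a, v−8=n, s−8=k.

plank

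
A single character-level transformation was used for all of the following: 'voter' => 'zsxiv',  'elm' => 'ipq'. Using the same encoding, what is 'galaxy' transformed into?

Compare letters: v→z is +4, o→s is +4, t→x is +4 — a constant shift. This is a Caesar cipher with shift 4.
For galaxy: g+4=k, a+4=e, l+4=p, a+4=e, x+4=b, y+4=c.

kepebc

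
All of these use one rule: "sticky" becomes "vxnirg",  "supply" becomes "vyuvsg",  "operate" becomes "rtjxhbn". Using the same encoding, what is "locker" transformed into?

Letter i (0-indexed) is shifted by i+3, so successive shifts are 3, 4, 5, ….
Applying it to locker: l+3=o, o+4=s, c+5=h, k+6=q, e+7=l, r+8=z.

oshqlz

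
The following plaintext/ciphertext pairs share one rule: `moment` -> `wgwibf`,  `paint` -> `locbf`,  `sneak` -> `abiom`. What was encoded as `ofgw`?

atom

m(12)→w(22) and o(14)→g(6) fit y≡5x+14 (mod 26); the inverse of 5 mod 26 is 21. Each letter's alphabet position (a=0..z=25) is mapped through 5·x+14 mod 26 — an affine cipher.
Undoing it on ofgw: o(14)→21·(14−14)≡0=a; f(5)→21·(5−14)≡19=t; g(6)→21·(6−14)≡14=o; w(22)→21·(22−14)≡12=m (all mod 26).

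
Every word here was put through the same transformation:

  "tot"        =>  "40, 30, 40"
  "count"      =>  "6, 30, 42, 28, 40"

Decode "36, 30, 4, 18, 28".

t(#20)→40 and o(#15)→30: differences scale by 2, so n = 2·pos + 0. Each letter becomes 2×(its alphabet position, a=1..z=26).
Decoding 36, 30, 4, 18, 28: 36→(36−0)÷2=18=r, 30→(30−0)÷2=15=o, 4→(4−0)÷2=2=b, 18→(18−0)÷2=9=i, 28→(28−0)÷2=14=n.

robin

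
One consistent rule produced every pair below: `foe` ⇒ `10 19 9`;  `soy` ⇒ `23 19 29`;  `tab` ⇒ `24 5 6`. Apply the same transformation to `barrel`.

f is letter #6 and maps to 10: an offset of 4. Letters become their 1-based position plus 4 (so a→5, b→6, …).
On barrel: b=2→6, a=1→5, r=18→22, r=18→22, e=5→9, l=12→16.

6 5 22 22 9 16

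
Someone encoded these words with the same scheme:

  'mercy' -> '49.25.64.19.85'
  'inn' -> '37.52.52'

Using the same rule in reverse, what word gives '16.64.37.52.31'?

bring

m(#13)→49 and e(#5)→25: differences scale by 3, so n = 3·pos + 10. The formula is n = 3×(alphabet index, a=1) + 10.
Undoing it on 16.64.37.52.31: 16→(16−10)÷3=2=b, 64→(64−10)÷3=18=r, 37→(37−10)÷3=9=i, 52→(52−10)÷3=14=n, 31→(31−10)÷3=7=g.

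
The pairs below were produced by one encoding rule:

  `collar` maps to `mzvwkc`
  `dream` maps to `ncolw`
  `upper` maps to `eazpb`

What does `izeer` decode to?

The shifts repeat in a cycle of length 2: positions 0,1,… shift by +10, +11, then the pattern repeats.
Reversing it on izeer: i−10=y, z−11=o, e−10=u, e−11=t, r−10=h.

youth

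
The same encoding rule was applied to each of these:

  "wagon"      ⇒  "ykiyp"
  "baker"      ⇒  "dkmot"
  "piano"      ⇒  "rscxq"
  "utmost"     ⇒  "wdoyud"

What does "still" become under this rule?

Shifts by position in wagon: pos 0: w→y (+2), pos 1: a→k (+10), pos 2: g→i (+2), pos 3: o→y (+10) — repeating every 2. It's a Vigenère-style cipher with numeric key [2,10]: position i shifts by key[i mod 2].
For still: s+2=u, t+10=d, i+2=k, l+10=v, l+2=n.

udkvn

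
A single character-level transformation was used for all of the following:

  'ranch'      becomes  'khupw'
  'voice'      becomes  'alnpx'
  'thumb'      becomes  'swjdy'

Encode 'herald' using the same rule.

Each letter's alphabet position (a=0..z=25) is mapped through 17·x+7 mod 26 — an affine cipher.
For herald: h(7)→17·7+7≡22=w; e(4)→17·4+7≡23=x; r(17)→17·17+7≡10=k; a(0)→17·0+7≡7=h; l(11)→17·11+7≡12=m; d(3)→17·3+7≡6=g (all mod 26).

wxkhmg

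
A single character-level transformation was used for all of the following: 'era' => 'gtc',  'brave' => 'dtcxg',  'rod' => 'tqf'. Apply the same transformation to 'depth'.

Compare letters: e→g is +2, r→t is +2, a→c is +2 — a constant shift. Each letter is shifted forward by 2 in the alphabet (a Caesar shift of +2).
For depth: d+2=f, e+2=g, p+2=r, t+2=v, h+2=j.

fgrvj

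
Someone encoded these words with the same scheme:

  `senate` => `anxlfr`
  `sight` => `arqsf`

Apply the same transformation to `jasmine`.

rjcxuas

In senate: s→a is +8, e→n is +9, n→x is +10, a→l is +11 — the shift increases by 1 each position. Letter i (0-indexed) is shifted by i+8, so successive shifts are 8, 9, 10, ….
Applying it to jasmine: j+8=r, a+9=j, s+10=c, m+11=x, i+12=u, n+13=a, e+14=s.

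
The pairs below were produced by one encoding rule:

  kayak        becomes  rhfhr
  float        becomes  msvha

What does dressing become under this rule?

Every letter moves 7 places later in the alphabet, wrapping around z→a.
Applying it to dressing: d+7=k, r+7=y, e+7=l, s+7=z, s+7=z, i+7=p, n+7=u, g+7=n.

kylzzpun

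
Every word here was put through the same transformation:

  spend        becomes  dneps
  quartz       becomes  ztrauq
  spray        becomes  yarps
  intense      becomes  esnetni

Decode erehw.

The output letters match the input read backwards: spend reversed is dneps. The word is simply reversed.
Reversing it on erehw: then reverse → where.

where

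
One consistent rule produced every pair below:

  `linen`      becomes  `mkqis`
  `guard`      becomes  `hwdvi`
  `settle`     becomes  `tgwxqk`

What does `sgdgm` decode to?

In linen: l→m is +1, i→k is +2, n→q is +3, e→i is +4 — the shift increases by 1 each position. The shift increases by 1 at each position, starting from +1: 1, 2, 3, ….
Decoding sgdgm: s−1=r, g−2=e, d−3=a, g−4=c, m−5=h.

reach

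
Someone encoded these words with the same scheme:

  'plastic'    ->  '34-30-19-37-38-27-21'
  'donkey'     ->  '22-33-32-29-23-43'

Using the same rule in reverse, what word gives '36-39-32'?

p is letter #16 and maps to 34: an offset of 18. Each letter is replaced by its alphabet position (a=1..z=26) + 18.
Undoing it on 36-39-32: 36→(36−18)÷1=18=r, 39→(39−18)÷1=21=u, 32→(32−18)÷1=14=n.

run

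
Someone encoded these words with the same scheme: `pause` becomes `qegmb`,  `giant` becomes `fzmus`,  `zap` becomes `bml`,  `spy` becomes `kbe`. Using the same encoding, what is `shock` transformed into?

woate

The output letters match the input read backwards, each shifted +12: pause reversed is esuap. Read the word backwards and shift each letter +12.
Applying it to shock: reverse → kcohs; then shift: k+12=w, c+12=o, o+12=a, h+12=t, s+12=e.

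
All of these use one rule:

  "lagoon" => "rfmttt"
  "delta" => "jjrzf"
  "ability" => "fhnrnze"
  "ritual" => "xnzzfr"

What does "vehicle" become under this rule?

bjnnirj

The shift depends on letter class: consonant l→r is +6, but vowel a→f is +5. Two shifts are in play — +5 for a/e/i/o/u, +6 for every other letter.
For vehicle: v(cons)+6=b, e(vowel)+5=j, h(cons)+6=n, i(vowel)+5=n, c(cons)+6=i, l(cons)+6=r, e(vowel)+5=j.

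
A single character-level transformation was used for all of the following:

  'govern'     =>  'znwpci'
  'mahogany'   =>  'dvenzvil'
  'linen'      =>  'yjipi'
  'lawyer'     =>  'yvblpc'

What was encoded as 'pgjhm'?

g(6)→z(25) and o(14)→n(13) fit y≡5x+21 (mod 26); the inverse of 5 mod 26 is 21. Treating letters as 0–25, the rule is x ↦ 5x + 21 (mod 26).
Undoing it on pgjhm: p(15)→21·(15−21)≡4=e; g(6)→21·(6−21)≡23=x; j(9)→21·(9−21)≡8=i; h(7)→21·(7−21)≡18=s; m(12)→21·(12−21)≡19=t (all mod 26).

exist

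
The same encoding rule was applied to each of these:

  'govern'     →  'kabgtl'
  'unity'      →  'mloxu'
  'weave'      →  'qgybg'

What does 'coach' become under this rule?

caycz

This is an affine cipher: with a=0,…,z=25, each position x becomes (15x+24) mod 26.
For coach: c(2)→15·2+24≡2=c; o(14)→15·14+24≡0=a; a(0)→15·0+24≡24=y; c(2)→15·2+24≡2=c; h(7)→15·7+24≡25=z (all mod 26).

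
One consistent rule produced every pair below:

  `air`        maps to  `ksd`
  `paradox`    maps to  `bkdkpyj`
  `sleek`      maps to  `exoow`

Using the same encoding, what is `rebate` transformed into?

donkfo

The shift depends on letter class: consonant r→d is +12, but vowel a→k is +10. Two shifts are in play — +10 for a/e/i/o/u, +12 for every other letter.
On rebate: r(cons)+12=d, e(vowel)+10=o, b(cons)+12=n, a(vowel)+10=k, t(cons)+12=f, e(vowel)+10=o.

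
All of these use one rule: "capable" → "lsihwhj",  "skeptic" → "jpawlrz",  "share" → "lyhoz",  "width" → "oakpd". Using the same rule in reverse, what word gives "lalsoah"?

athlete

The output letters match the input read backwards, each shifted +7: capable reversed is elbapac. The word is reversed, then every letter is shifted forward by 7.
Reversing it on lalsoah: shift back: l−7=e, a−7=t, l−7=e, s−7=l, o−7=h, a−7=t, h−7=a → etelhta; then reverse → athlete.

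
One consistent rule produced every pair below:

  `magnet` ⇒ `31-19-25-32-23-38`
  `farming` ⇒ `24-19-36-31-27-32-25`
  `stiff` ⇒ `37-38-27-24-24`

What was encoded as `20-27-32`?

The number is (letter's place in the alphabet, a=1) + 18.
Reversing it on 20-27-32: 20→(20−18)÷1=2=b, 27→(27−18)÷1=9=i, 32→(32−18)÷1=14=n.

bin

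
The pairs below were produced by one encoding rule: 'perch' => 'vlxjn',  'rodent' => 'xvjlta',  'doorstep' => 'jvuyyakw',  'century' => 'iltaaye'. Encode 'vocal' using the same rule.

Shifts by position in perch: pos 0: p→v (+6), pos 1: e→l (+7), pos 2: r→x (+6), pos 3: c→j (+7) — repeating every 2. A repeating key of period 2 is used — shifts +6, +7 over and over.
On vocal: v+6=b, o+7=v, c+6=i, a+7=h, l+6=r.

bvihr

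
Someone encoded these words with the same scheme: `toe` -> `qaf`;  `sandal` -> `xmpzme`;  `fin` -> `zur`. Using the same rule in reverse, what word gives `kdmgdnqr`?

february

Two steps: reverse the string, then apply a Caesar shift of +12.
Undoing it on kdmgdnqr: shift back: k−12=y, d−12=r, m−12=a, g−12=u, d−12=r, n−12=b, q−12=e, r−12=f → yraurbef; then reverse → february.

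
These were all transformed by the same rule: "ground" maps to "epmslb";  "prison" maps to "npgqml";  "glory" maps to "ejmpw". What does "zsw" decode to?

This is a Caesar cipher with shift 24.
Reversing it on zsw: z−24=b, s−24=u, w−24=y.

buy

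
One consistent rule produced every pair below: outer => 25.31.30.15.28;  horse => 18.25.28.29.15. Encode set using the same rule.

Each letter is replaced by its alphabet position (a=1..z=26) + 10.
On set: s=19→29, e=5→15, t=20→30.

29.15.30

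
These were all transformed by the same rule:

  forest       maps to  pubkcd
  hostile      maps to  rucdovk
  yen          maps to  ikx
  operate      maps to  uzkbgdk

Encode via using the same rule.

fog

The shift depends on letter class: consonant f→p is +10, but vowel o→u is +6. Two shifts are in play — +6 for a/e/i/o/u, +10 for every other letter.
Applying it to via: v(cons)+10=f, i(vowel)+6=o, a(vowel)+6=g.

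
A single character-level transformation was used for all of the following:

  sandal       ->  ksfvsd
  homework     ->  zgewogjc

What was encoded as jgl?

rot

Every letter moves 18 places later in the alphabet, wrapping around z→a.
Reversing it on jgl: j−18=r, g−18=o, l−18=t.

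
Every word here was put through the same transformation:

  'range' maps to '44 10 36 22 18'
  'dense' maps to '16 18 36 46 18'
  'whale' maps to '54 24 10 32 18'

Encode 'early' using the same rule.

r(#18)→44 and a(#1)→10: differences scale by 2, so n = 2·pos + 8. The formula is n = 2×(alphabet index, a=1) + 8.
On early: e=5→18, a=1→10, r=18→44, l=12→32, y=25→58.

18 10 44 32 58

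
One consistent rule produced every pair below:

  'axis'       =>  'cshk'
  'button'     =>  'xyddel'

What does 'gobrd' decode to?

threw

The output letters match the input read backwards, each shifted +10: axis reversed is sixa. Two steps: reverse the string, then apply a Caesar shift of +10.
Undoing it on gobrd: shift back: g−10=w, o−10=e, b−10=r, r−10=h, d−10=t → werht; then reverse → threw.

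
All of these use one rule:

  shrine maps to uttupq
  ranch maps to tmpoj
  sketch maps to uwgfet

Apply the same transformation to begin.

Shifts by position in shrine: pos 0: s→u (+2), pos 1: h→t (+12), pos 2: r→t (+2), pos 3: i→u (+12) — repeating every 2. A repeating key of period 2 is used — shifts +2, +12 over and over.
Applying it to begin: b+2=d, e+12=q, g+2=i, i+12=u, n+2=p.

dqiup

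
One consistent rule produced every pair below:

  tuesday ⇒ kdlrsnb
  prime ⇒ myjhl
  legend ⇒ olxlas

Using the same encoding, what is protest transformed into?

mytklrk

t(19)→k(10) and u(20)→d(3) fit y≡19x+13 (mod 26); the inverse of 19 mod 26 is 11. Each letter's alphabet position (a=0..z=25) is mapped through 19·x+13 mod 26 — an affine cipher.
Applying it to protest: p(15)→19·15+13≡12=m; r(17)→19·17+13≡24=y; o(14)→19·14+13≡19=t; t(19)→19·19+13≡10=k; e(4)→19·4+13≡11=l; s(18)→19·18+13≡17=r; t(19)→19·19+13≡10=k (all mod 26).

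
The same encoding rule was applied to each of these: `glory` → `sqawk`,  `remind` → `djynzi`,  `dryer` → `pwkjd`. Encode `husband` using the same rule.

tzegmsp

It's a Vigenère-style cipher with numeric key [12,5]: position i shifts by key[i mod 2].
On husband: h+12=t, u+5=z, s+12=e, b+5=g, a+12=m, n+5=s, d+12=p.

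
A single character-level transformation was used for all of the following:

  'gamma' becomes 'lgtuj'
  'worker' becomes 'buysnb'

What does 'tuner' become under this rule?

Each letter shifts forward by (position + 5), i.e. 5, 6, 7, … — the shift grows by one for each successive letter.
Applying it to tuner: t+5=y, u+6=a, n+7=u, e+8=m, r+9=a.

yauma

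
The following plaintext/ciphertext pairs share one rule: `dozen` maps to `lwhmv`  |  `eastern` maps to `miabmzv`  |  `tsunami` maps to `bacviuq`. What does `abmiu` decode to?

steam

Compare letters: d→l is +8, o→w is +8, z→h is +8 — a constant shift. Every letter moves 8 places later in the alphabet, wrapping around z→a.
Undoing it on abmiu: a−8=s, b−8=t, m−8=e, i−8=a, u−8=m.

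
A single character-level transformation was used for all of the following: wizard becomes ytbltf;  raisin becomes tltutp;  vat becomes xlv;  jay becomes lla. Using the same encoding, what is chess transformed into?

The shift depends on letter class: consonant w→y is +2, but vowel i→t is +11. Vowels shift forward by 11 and consonants shift forward by 2.
For chess: c(cons)+2=e, h(cons)+2=j, e(vowel)+11=p, s(cons)+2=u, s(cons)+2=u.

ejpuu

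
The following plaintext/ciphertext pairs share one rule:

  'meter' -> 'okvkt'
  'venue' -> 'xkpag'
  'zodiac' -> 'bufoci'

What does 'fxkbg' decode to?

Shifts by position in meter: pos 0: m→o (+2), pos 1: e→k (+6), pos 2: t→v (+2), pos 3: e→k (+6) — repeating every 2. It's a Vigenère-style cipher with numeric key [2,6]: position i shifts by key[i mod 2].
Reversing it on fxkbg: f−2=d, x−6=r, k−2=i, b−6=v, g−2=e.

drive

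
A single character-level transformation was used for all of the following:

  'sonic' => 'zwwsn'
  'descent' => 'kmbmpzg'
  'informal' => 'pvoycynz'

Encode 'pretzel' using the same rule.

wzndkqy

In sonic: s→z is +7, o→w is +8, n→w is +9, i→s is +10 — the shift increases by 1 each position. The shift increases by 1 at each position, starting from +7: 7, 8, 9, ….
On pretzel: p+7=w, r+8=z, e+9=n, t+10=d, z+11=k, e+12=q, l+13=y.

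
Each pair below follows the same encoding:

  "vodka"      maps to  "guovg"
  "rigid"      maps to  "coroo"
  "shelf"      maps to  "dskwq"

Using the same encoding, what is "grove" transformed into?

The shift depends on letter class: consonant v→g is +11, but vowel o→u is +6. The rule splits by letter class: vowels +6, consonants +11.
On grove: g(cons)+11=r, r(cons)+11=c, o(vowel)+6=u, v(cons)+11=g, e(vowel)+6=k.

rcugk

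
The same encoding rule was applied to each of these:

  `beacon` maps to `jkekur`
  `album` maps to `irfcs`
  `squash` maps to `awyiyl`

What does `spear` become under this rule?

aviix

A repeating key of period 3 is used — shifts +8, +6, +4 over and over.
For spear: s+8=a, p+6=v, e+4=i, a+8=i, r+6=x.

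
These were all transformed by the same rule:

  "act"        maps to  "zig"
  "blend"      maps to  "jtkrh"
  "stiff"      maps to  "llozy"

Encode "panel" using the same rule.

Two steps: reverse the string, then apply a Caesar shift of +6.
Applying it to panel: reverse → lenap; then shift: l+6=r, e+6=k, n+6=t, a+6=g, p+6=v.

rktgv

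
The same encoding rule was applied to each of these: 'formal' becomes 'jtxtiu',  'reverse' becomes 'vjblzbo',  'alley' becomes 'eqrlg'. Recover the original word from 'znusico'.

In formal: f→j is +4, o→t is +5, r→x is +6, m→t is +7 — the shift increases by 1 each position. Each letter shifts forward by (position + 4), i.e. 4, 5, 6, … — the shift grows by one for each successive letter.
Decoding znusico: z−4=v, n−5=i, u−6=o, s−7=l, i−8=a, c−9=t, o−10=e.

violate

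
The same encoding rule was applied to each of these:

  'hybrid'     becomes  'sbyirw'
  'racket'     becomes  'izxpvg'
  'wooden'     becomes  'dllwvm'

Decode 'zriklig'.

airport

Each pair mirrors across the alphabet (h↔s, y↔b, b↔y): positions sum to 25. Each letter is replaced by its mirror in the alphabet: a↔z, b↔y, c↔x, and so on (the Atbash cipher).
Reversing it on zriklig: z↔a, r↔i, i↔r, k↔p, l↔o, i↔r, g↔t.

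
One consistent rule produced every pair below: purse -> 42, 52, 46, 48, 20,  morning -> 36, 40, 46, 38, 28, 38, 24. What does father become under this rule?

p(#16)→42 and u(#21)→52: differences scale by 2, so n = 2·pos + 10. Each letter becomes 2×(its alphabet position, a=1..z=26) + 10.
On father: f=6→22, a=1→12, t=20→50, h=8→26, e=5→20, r=18→46.

22, 12, 50, 26, 20, 46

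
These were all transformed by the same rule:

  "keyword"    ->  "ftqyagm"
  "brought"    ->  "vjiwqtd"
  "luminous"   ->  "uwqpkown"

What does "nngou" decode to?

The output letters match the input read backwards, each shifted +2: keyword reversed is drowyek. Read the word backwards and shift each letter +2.
Decoding nngou: shift back: n−2=l, n−2=l, g−2=e, o−2=m, u−2=s → llems; then reverse → smell.

smell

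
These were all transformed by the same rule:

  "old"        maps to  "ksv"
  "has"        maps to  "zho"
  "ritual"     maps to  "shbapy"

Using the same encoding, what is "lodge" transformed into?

lnkvs

Read the word backwards and shift each letter +7.
For lodge: reverse → egdol; then shift: e+7=l, g+7=n, d+7=k, o+7=v, l+7=s.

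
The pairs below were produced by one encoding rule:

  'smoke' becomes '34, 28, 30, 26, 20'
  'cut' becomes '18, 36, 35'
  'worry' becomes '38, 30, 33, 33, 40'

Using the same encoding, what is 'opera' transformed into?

30, 31, 20, 33, 16

Letters become their 1-based position plus 15 (so a→16, b→17, …).
On opera: o=15→30, p=16→31, e=5→20, r=18→33, a=1→16.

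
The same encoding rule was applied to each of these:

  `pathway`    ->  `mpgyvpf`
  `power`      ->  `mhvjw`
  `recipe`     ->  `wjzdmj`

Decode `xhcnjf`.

Each letter's alphabet position (a=0..z=25) is mapped through 5·x+15 mod 26 — an affine cipher.
Decoding xhcnjf: x(23)→21·(23−15)≡12=m; h(7)→21·(7−15)≡14=o; c(2)→21·(2−15)≡13=n; n(13)→21·(13−15)≡10=k; j(9)→21·(9−15)≡4=e; f(5)→21·(5−15)≡24=y (all mod 26).

monkey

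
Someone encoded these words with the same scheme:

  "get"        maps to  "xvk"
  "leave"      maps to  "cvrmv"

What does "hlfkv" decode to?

Compare letters: g→x is +17, e→v is +17, t→k is +17 — a constant shift. It's a constant shift of +17 (ROT17).
Undoing it on hlfkv: h−17=q, l−17=u, f−17=o, k−17=t, v−17=e.

quote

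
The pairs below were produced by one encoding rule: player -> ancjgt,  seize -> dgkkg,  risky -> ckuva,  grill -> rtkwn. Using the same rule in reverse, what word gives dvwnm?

Shifts by position in player: pos 0: p→a (+11), pos 1: l→n (+2), pos 2: a→c (+2), pos 3: y→j (+11), pos 4: e→g (+2), pos 5: r→t (+2) — repeating every 3. The shifts repeat in a cycle of length 3: positions 0,1,… shift by +11, +2, +2, then the pattern repeats.
Undoing it on dvwnm: d−11=s, v−2=t, w−2=u, n−11=c, m−2=k.

stuck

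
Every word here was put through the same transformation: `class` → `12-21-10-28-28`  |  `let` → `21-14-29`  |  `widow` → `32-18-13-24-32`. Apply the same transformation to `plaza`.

The number is (letter's place in the alphabet, a=1) + 9.
On plaza: p=16→25, l=12→21, a=1→10, z=26→35, a=1→10.

25-21-10-35-10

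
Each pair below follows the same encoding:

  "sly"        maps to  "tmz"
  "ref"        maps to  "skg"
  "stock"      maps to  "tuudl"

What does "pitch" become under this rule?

The shift depends on letter class: consonant s→t is +1, but vowel e→k is +6. Vowels shift forward by 6 and consonants shift forward by 1.
Applying it to pitch: p(cons)+1=q, i(vowel)+6=o, t(cons)+1=u, c(cons)+1=d, h(cons)+1=i.

qoudi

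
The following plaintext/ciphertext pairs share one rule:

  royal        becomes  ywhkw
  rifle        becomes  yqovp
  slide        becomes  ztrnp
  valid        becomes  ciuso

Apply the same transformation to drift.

kzrpe

In royal: r→y is +7, o→w is +8, y→h is +9, a→k is +10 — the shift increases by 1 each position. Letter i (0-indexed) is shifted by i+7, so successive shifts are 7, 8, 9, ….
Applying it to drift: d+7=k, r+8=z, i+9=r, f+10=p, t+11=e.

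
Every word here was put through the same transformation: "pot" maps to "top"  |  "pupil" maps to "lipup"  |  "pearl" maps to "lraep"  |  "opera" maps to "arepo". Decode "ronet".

tenor

The output letters match the input read backwards: pot reversed is top. The word is simply reversed.
Reversing it on ronet: then reverse → tenor.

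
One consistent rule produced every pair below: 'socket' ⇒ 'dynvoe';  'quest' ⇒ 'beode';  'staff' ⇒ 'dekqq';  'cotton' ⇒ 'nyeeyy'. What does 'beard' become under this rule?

The rule splits by letter class: vowels +10, consonants +11.
Applying it to beard: b(cons)+11=m, e(vowel)+10=o, a(vowel)+10=k, r(cons)+11=c, d(cons)+11=o.

mokco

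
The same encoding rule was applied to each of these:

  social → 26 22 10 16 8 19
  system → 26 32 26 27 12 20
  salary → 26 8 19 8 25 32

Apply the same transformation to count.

10 22 28 21 27

Letters become their 1-based position plus 7 (so a→8, b→9, …).
For count: c=3→10, o=15→22, u=21→28, n=14→21, t=20→27.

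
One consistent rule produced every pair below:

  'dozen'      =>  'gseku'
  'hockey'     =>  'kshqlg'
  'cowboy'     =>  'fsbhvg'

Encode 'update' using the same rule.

xtigam

In dozen: d→g is +3, o→s is +4, z→e is +5, e→k is +6 — the shift increases by 1 each position. The shift increases by 1 at each position, starting from +3: 3, 4, 5, ….
For update: u+3=x, p+4=t, d+5=i, a+6=g, t+7=a, e+8=m.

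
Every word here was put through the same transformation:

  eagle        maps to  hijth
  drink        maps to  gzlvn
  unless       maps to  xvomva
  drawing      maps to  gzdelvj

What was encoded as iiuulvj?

farming

Shifts by position in eagle: pos 0: e→h (+3), pos 1: a→i (+8), pos 2: g→j (+3), pos 3: l→t (+8) — repeating every 2. It's a Vigenère-style cipher with numeric key [3,8]: position i shifts by key[i mod 2].
Reversing it on iiuulvj: i−3=f, i−8=a, u−3=r, u−8=m, l−3=i, v−8=n, j−3=g.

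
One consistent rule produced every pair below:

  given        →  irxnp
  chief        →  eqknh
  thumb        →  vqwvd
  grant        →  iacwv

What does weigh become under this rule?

Shifts by position in given: pos 0: g→i (+2), pos 1: i→r (+9), pos 2: v→x (+2), pos 3: e→n (+9) — repeating every 2. It's a Vigenère-style cipher with numeric key [2,9]: position i shifts by key[i mod 2].
Applying it to weigh: w+2=y, e+9=n, i+2=k, g+9=p, h+2=j.

ynkpj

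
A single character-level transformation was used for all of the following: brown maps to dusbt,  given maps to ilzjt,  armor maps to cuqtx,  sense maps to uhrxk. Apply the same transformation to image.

kpelk

In brown: b→d is +2, r→u is +3, o→s is +4, w→b is +5 — the shift increases by 1 each position. Letter i (0-indexed) is shifted by i+2, so successive shifts are 2, 3, 4, ….
Applying it to image: i+2=k, m+3=p, a+4=e, g+5=l, e+6=k.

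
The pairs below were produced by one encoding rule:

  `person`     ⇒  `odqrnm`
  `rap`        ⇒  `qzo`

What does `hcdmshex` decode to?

identify

Compare letters: p→o is +25, e→d is +25, r→q is +25 — a constant shift. Each letter is shifted forward by 25 in the alphabet (a Caesar shift of +25).
Undoing it on hcdmshex: h−25=i, c−25=d, d−25=e, m−25=n, s−25=t, h−25=i, e−25=f, x−25=y.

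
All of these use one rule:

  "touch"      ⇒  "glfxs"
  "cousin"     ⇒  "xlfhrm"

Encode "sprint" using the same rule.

Each pair mirrors across the alphabet (t↔g, o↔l, u↔f): positions sum to 25. Letters are reflected about the middle of the alphabet (position → 25−position): Atbash.
Applying it to sprint: s↔h, p↔k, r↔i, i↔r, n↔m, t↔g.

hkirmg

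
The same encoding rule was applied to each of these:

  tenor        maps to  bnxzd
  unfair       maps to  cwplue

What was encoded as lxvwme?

In tenor: t→b is +8, e→n is +9, n→x is +10, o→z is +11 — the shift increases by 1 each position. Letter i (0-indexed) is shifted by i+8, so successive shifts are 8, 9, 10, ….
Undoing it on lxvwme: l−8=d, x−9=o, v−10=l, w−11=l, m−12=a, e−13=r.

dollar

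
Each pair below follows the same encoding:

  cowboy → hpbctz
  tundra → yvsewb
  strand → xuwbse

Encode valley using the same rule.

abqmjz

Shifts by position in cowboy: pos 0: c→h (+5), pos 1: o→p (+1), pos 2: w→b (+5), pos 3: b→c (+1) — repeating every 2. A repeating key of period 2 is used — shifts +5, +1 over and over.
For valley: v+5=a, a+1=b, l+5=q, l+1=m, e+5=j, y+1=z.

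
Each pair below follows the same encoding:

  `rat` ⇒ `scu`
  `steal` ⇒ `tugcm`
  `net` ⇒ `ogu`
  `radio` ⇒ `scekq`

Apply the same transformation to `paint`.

The shift depends on letter class: consonant r→s is +1, but vowel a→c is +2. Vowels shift forward by 2 and consonants shift forward by 1.
Applying it to paint: p(cons)+1=q, a(vowel)+2=c, i(vowel)+2=k, n(cons)+1=o, t(cons)+1=u.

qckou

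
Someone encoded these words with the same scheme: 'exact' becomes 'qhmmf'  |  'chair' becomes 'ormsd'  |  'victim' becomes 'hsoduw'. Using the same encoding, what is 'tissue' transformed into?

fsecgo

The shifts repeat in a cycle of length 2: positions 0,1,… shift by +12, +10, then the pattern repeats.
On tissue: t+12=f, i+10=s, s+12=e, s+10=c, u+12=g, e+10=o.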